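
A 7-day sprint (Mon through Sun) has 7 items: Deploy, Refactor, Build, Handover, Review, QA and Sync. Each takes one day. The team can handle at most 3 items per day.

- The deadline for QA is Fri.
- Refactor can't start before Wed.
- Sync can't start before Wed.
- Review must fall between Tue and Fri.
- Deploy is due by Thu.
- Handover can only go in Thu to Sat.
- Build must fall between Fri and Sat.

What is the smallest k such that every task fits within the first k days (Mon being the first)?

With at most 3 per day and 7 tasks, at least 3 days are needed.
Build can't be placed before Fri — that is day 5 counting from Mon — so the schedule must run through at least 5 days.
5 works (last occupied day: Fri): for example Deploy in Mon, QA in Mon, Build in Fri, Review in Tue, Refactor in Wed, Sync in Wed, Handover in Thu.

5 days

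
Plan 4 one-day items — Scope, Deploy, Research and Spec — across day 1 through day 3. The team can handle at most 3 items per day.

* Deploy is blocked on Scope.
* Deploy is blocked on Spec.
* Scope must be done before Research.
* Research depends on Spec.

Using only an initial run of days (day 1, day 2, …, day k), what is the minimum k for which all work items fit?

The precedence chain requires at least 2 distinct days.
With at most 3 per day and 4 work items, at least 2 days are needed.
2 works (last occupied day: day 2): for example Spec in day 1; Research in day 2; Deploy in day 2; Scope in day 1.

2 days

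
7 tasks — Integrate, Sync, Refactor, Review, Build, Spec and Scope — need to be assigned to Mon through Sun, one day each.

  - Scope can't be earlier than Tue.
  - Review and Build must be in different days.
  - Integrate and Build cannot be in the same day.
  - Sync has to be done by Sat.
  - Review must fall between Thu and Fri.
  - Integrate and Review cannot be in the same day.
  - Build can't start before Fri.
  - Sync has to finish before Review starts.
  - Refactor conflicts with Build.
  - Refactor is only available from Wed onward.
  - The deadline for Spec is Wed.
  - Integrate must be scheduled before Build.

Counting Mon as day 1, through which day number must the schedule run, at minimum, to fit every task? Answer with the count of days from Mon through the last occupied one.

The precedence chain requires at least 2 distinct days.
Build can't be placed before Fri — that is day 5 counting from Mon — so the schedule must run through at least 5 days.
5 works (last occupied day: Fri): for example Review=Thu, Sync=Mon, Spec=Mon, Refactor=Wed, Build=Fri, Scope=Tue, Integrate=Mon.

5 days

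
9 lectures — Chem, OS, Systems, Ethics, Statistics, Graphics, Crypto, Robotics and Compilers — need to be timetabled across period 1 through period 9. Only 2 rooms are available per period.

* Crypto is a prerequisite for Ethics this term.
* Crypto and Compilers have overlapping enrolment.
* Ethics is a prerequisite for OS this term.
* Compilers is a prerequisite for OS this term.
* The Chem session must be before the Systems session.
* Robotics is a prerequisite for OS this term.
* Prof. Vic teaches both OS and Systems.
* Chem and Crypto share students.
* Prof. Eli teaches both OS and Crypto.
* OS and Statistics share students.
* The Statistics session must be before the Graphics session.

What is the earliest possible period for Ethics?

Precedence pushes Ethics to at least period 2; downstream work caps Ethics at period 8.
Ethics at period 2 is achievable: OS=period 3, Ethics=period 2, Crypto=period 1, Statistics=period 4, Graphics=period 5, Systems=period 4, Robotics=period 1, Chem=period 3, Compilers=period 2.

period 2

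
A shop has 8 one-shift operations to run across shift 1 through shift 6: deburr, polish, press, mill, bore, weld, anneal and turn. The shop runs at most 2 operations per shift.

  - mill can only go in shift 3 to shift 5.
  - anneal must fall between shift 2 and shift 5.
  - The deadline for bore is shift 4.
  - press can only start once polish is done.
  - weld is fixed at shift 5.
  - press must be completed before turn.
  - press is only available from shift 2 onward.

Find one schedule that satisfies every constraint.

anneal -> shift 2, mill -> shift 3, turn -> shift 3, press -> shift 2, weld -> shift 5, deburr -> shift 4, polish -> shift 1, bore -> shift 1

Checking: press(shift 2) before turn(shift 3); polish(shift 1) before press(shift 2); weld=shift 5 in [shift 5,shift 5]; anneal=shift 2 in [shift 2,shift 5]; press=shift 2 in [shift 2,shift 6]; bore=shift 1 in [shift 1,shift 4]; mill=shift 3 in [shift 3,shift 5]; max 2 per shift (cap 2).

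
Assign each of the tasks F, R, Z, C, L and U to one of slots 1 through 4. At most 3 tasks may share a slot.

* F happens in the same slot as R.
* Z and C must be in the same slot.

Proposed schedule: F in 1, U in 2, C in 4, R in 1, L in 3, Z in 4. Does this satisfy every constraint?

F happens in the same slot as R — holds.
Z and C must be in the same slot — holds.
At most 3 tasks may share a slot — holds.

Yes, all constraints hold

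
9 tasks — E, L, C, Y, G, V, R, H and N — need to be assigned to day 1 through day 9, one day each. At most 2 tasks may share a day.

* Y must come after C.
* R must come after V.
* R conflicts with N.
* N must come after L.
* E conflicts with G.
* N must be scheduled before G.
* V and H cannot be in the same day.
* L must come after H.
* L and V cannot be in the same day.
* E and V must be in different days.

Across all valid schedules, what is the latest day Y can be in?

day 9

Precedence pushes Y to at least day 2.
Y at day 9 is achievable: C -> day 1; R -> day 4; V -> day 3; N -> day 3; G -> day 4; Y -> day 9; E -> day 2; H -> day 1; L -> day 2.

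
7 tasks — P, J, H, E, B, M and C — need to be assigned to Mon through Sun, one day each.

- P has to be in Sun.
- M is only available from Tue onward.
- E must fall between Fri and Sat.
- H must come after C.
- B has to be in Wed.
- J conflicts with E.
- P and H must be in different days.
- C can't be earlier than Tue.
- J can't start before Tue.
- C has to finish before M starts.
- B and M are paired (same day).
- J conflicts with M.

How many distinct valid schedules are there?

Splitting on J: it can be Tue (8), Thu (8), Fri (4), Sat (4), Sun (8). Listing each branch's schedules as (P, H, E, B, M, C):
J=Tue: (Sun,Wed,Fri,Wed,Wed,Tue) (Sun,Wed,Sat,Wed,Wed,Tue) (Sun,Thu,Fri,Wed,Wed,Tue) (Sun,Thu,Sat,Wed,Wed,Tue) (Sun,Fri,Fri,Wed,Wed,Tue) (Sun,Fri,Sat,Wed,Wed,Tue) (Sun,Sat,Fri,Wed,Wed,Tue) (Sun,Sat,Sat,Wed,Wed,Tue) — 8.
J=Thu: (Sun,Wed,Fri,Wed,Wed,Tue) (Sun,Wed,Sat,Wed,Wed,Tue) (Sun,Thu,Fri,Wed,Wed,Tue) (Sun,Thu,Sat,Wed,Wed,Tue) (Sun,Fri,Fri,Wed,Wed,Tue) (Sun,Fri,Sat,Wed,Wed,Tue) (Sun,Sat,Fri,Wed,Wed,Tue) (Sun,Sat,Sat,Wed,Wed,Tue) — 8.
J=Fri: (Sun,Wed,Sat,Wed,Wed,Tue) (Sun,Thu,Sat,Wed,Wed,Tue) (Sun,Fri,Sat,Wed,Wed,Tue) (Sun,Sat,Sat,Wed,Wed,Tue) — 4.
J=Sat: (Sun,Wed,Fri,Wed,Wed,Tue) (Sun,Thu,Fri,Wed,Wed,Tue) (Sun,Fri,Fri,Wed,Wed,Tue) (Sun,Sat,Fri,Wed,Wed,Tue) — 4.
J=Sun: (Sun,Wed,Fri,Wed,Wed,Tue) (Sun,Wed,Sat,Wed,Wed,Tue) (Sun,Thu,Fri,Wed,Wed,Tue) (Sun,Thu,Sat,Wed,Wed,Tue) (Sun,Fri,Fri,Wed,Wed,Tue) (Sun,Fri,Sat,Wed,Wed,Tue) (Sun,Sat,Fri,Wed,Wed,Tue) (Sun,Sat,Sat,Wed,Wed,Tue) — 8.
Summing: 8 + 8 + 4 + 4 + 8 = 32.

32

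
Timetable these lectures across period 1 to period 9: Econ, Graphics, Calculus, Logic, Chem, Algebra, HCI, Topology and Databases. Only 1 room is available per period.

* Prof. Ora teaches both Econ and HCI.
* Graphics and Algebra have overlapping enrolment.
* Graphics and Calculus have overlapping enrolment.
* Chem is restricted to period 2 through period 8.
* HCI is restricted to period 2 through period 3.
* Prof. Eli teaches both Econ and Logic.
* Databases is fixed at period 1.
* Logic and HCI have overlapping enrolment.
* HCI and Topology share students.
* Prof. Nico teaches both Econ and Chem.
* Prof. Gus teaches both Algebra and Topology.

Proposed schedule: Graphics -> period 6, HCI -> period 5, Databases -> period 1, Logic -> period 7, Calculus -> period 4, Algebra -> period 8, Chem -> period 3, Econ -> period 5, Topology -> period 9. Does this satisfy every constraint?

Only 1 room is available per period — violated.
Prof. Eli teaches both Econ and Logic — holds.
HCI is restricted to period 2 through period 3 — violated.
Databases is fixed at period 1 — holds.
Graphics and Calculus have overlapping enrolment — holds.
Chem is restricted to period 2 through period 8 — holds.
HCI and Topology share students — holds.
Logic and HCI have overlapping enrolment — holds.
Graphics and Algebra have overlapping enrolment — holds.
Prof. Nico teaches both Econ and Chem — holds.
Prof. Ora teaches both Econ and HCI — violated.
Prof. Gus teaches both Algebra and Topology — holds.

No — it violates: Prof. Ora teaches both Econ and HCI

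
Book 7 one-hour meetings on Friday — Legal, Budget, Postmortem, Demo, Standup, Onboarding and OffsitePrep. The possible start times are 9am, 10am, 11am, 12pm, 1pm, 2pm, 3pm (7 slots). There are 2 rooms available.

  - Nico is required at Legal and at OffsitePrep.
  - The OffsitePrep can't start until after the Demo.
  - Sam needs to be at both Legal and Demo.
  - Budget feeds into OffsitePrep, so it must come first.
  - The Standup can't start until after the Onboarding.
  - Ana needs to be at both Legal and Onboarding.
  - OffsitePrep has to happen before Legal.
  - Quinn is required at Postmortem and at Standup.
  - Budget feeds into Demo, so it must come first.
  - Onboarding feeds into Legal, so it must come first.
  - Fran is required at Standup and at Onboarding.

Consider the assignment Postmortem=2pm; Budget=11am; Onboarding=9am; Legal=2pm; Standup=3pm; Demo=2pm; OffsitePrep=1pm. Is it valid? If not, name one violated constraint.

Onboarding feeds into Legal, so it must come first — holds.
There are 2 rooms available — violated.
Sam needs to be at both Legal and Demo — violated.
Ana needs to be at both Legal and Onboarding — holds.
Budget feeds into Demo, so it must come first — holds.
Budget feeds into OffsitePrep, so it must come first — holds.
OffsitePrep has to happen before Legal — holds.
Fran is required at Standup and at Onboarding — holds.
Quinn is required at Postmortem and at Standup — holds.
Nico is required at Legal and at OffsitePrep — holds.
The Standup can't start until after the Onboarding — holds.
The OffsitePrep can't start until after the Demo — violated.

No — it violates: Sam needs to be at both Legal and Demo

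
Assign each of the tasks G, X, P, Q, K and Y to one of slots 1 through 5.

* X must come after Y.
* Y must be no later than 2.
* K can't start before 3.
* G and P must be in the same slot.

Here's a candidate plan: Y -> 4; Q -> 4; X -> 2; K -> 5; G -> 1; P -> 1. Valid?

G and P must be in the same slot — holds.
X must come after Y — violated.
K can't start before 3 — holds.
Y must be no later than 2 — violated.

No. Y must be no later than 2 is not satisfied.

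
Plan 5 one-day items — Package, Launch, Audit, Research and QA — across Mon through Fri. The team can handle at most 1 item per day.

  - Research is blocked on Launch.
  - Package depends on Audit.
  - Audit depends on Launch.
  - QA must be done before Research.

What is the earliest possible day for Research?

Wed

Precedence pushes Research to at least Tue.
Research at Wed is achievable: Research -> Wed; QA -> Tue; Package -> Fri; Audit -> Thu; Launch -> Mon.
Nothing earlier works — the capacity limit rule out every day before Wed.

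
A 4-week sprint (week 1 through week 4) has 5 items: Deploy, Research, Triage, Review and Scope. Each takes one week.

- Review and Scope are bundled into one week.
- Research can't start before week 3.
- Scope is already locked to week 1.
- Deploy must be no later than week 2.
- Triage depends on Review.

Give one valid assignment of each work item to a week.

Triage -> week 2; Scope -> week 1; Research -> week 3; Deploy -> week 1; Review -> week 1

Checking: Review(week 1) before Triage(week 2); Review = Scope = week 1; Research=week 3 in [week 3,week 4]; Scope=week 1 in [week 1,week 1]; Deploy=week 1 in [week 1,week 2].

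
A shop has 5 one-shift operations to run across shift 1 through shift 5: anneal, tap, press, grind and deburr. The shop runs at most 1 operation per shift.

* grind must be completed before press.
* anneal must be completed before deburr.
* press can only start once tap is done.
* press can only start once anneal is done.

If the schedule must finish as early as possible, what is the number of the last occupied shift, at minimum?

The precedence chain requires at least 2 distinct shifts.
With at most 1 per shift and 5 operations, at least 5 shifts are needed.
5 works (last occupied shift: shift 5): for example anneal=shift 1; deburr=shift 5; press=shift 4; grind=shift 3; tap=shift 2.

5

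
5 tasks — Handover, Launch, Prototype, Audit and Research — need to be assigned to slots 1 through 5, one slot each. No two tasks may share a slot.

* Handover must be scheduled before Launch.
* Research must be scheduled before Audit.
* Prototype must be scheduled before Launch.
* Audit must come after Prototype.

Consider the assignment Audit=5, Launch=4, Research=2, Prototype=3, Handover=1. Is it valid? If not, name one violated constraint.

Yes, all constraints hold

Research must be scheduled before Audit — holds.
No two tasks may share a slot — holds.
Handover must be scheduled before Launch — holds.
Audit must come after Prototype — holds.
Prototype must be scheduled before Launch — holds.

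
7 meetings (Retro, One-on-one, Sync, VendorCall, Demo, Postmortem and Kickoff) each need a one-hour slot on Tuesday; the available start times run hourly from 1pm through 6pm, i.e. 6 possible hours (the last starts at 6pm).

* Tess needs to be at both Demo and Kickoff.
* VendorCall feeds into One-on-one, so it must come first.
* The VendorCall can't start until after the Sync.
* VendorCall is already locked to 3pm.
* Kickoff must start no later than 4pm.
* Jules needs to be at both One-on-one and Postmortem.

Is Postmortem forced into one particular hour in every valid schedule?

No

Postmortem can be 1pm (e.g. VendorCall -> 3pm, One-on-one -> 4pm, Retro -> 1pm, Postmortem -> 1pm, Sync -> 1pm, Kickoff -> 1pm, Demo -> 2pm) or 2pm (e.g. Retro -> 1pm, Sync -> 1pm, Kickoff -> 1pm, Demo -> 2pm, VendorCall -> 3pm, Postmortem -> 2pm, One-on-one -> 4pm).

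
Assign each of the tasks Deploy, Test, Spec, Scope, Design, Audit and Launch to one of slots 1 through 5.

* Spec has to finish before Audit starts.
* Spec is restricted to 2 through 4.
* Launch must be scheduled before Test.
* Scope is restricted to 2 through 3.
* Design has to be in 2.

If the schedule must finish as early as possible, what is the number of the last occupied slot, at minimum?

The precedence chain requires at least 2 distinct slots.
Propagating the time windows through the other constraints, Audit can't land before 3, so the schedule must run through at least slot 3.
3 works (last occupied slot: 3): for example Scope=2, Design=2, Launch=1, Audit=3, Spec=2, Deploy=1, Test=2.

3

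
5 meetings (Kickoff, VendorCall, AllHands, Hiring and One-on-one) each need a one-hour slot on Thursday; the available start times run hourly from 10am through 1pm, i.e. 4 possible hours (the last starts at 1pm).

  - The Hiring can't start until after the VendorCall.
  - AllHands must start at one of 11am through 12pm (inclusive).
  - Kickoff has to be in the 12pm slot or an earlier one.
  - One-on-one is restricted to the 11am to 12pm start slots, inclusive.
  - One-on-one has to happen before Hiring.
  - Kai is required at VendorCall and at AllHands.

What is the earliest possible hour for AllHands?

AllHands is available from 11am; AllHands's own window allows nothing later than 12pm.
AllHands at 11am is achievable: Hiring=12pm; VendorCall=10am; Kickoff=10am; One-on-one=11am; AllHands=11am.

11am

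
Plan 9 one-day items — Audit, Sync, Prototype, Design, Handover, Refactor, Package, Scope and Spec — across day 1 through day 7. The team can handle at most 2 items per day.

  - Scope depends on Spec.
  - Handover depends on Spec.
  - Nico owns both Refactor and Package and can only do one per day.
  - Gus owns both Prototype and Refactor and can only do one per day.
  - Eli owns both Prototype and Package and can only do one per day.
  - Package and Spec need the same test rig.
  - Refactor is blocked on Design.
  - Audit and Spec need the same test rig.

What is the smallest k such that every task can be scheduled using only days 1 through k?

The precedence chain requires at least 2 distinct days.
With at most 2 per day and 9 tasks, at least 5 days are needed.
5 works (last occupied day: day 5): for example Refactor -> day 2; Sync -> day 4; Spec -> day 1; Package -> day 5; Handover -> day 2; Audit -> day 3; Design -> day 1; Prototype -> day 4; Scope -> day 3.

5 days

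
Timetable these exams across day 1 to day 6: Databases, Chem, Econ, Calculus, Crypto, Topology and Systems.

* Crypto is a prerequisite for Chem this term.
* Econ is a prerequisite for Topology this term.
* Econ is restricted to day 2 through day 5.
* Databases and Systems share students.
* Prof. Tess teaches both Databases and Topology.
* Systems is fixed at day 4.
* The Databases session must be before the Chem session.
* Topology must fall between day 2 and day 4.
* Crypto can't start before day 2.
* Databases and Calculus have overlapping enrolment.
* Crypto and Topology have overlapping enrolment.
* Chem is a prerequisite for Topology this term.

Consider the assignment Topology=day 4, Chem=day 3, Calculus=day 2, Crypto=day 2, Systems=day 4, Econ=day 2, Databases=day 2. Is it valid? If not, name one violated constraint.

Invalid. Databases and Calculus have overlapping enrolment.

Topology must fall between day 2 and day 4 — holds.
Econ is restricted to day 2 through day 5 — holds.
Econ is a prerequisite for Topology this term — holds.
Databases and Systems share students — holds.
The Databases session must be before the Chem session — holds.
Crypto can't start before day 2 — holds.
Databases and Calculus have overlapping enrolment — violated.
Crypto and Topology have overlapping enrolment — holds.
Prof. Tess teaches both Databases and Topology — holds.
Crypto is a prerequisite for Chem this term — holds.
Systems is fixed at day 4 — holds.
Chem is a prerequisite for Topology this term — holds.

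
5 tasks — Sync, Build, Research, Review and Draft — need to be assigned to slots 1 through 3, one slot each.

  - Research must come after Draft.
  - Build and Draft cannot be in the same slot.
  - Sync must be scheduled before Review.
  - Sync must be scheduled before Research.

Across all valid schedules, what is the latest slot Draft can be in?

2

Downstream work caps Draft at 2.
Draft at 2 is achievable: Research in 3, Build in 1, Sync in 1, Review in 2, Draft in 2.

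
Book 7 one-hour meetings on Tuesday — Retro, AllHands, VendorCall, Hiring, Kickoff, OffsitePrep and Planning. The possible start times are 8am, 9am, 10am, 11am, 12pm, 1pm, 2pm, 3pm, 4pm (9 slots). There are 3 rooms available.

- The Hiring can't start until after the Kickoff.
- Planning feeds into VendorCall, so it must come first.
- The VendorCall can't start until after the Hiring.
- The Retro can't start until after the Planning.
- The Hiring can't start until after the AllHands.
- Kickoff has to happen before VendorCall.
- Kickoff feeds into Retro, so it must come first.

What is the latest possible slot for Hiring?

3pm

Precedence pushes Hiring to at least 9am; downstream work caps Hiring at 3pm.
Hiring at 3pm is achievable: Planning in 8am; Kickoff in 8am; Hiring in 3pm; VendorCall in 4pm; Retro in 9am; AllHands in 8am; OffsitePrep in 9am.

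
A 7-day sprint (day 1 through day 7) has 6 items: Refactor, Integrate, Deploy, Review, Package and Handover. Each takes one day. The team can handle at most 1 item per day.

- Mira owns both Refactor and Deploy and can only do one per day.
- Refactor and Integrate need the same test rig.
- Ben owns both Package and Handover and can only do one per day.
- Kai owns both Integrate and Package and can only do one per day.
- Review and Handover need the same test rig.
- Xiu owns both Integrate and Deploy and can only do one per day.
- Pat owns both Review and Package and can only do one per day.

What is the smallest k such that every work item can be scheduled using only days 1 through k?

6 days

With at most 1 per day and 6 work items, at least 6 days are needed.
6 works (last occupied day: day 6): for example Integrate=day 2, Refactor=day 1, Package=day 5, Deploy=day 3, Handover=day 6, Review=day 4.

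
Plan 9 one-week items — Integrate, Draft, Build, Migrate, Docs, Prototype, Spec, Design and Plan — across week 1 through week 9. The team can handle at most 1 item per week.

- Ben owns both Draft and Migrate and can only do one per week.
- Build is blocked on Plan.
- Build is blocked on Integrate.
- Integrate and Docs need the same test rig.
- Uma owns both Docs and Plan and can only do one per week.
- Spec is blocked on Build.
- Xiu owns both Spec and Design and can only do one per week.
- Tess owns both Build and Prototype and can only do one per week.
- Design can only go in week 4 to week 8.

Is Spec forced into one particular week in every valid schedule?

Spec can be week 4 (e.g. Plan in week 2, Draft in week 6, Integrate in week 1, Migrate in week 7, Design in week 5, Prototype in week 9, Spec in week 4, Docs in week 8, Build in week 3) or week 5 (e.g. Integrate=week 1; Plan=week 2; Draft=week 6; Prototype=week 9; Spec=week 5; Docs=week 8; Design=week 4; Build=week 3; Migrate=week 7).

No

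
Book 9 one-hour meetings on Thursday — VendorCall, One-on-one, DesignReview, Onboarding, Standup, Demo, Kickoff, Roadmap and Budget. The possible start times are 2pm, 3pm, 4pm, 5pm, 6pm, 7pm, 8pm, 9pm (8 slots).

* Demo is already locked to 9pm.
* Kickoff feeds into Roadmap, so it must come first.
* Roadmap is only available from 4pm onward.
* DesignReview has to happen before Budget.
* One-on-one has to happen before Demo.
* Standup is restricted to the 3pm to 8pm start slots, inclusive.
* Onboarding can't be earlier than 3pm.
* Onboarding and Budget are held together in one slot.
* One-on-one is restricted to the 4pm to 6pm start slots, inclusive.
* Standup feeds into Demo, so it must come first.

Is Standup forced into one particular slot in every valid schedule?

No

Standup can be 3pm (e.g. Demo -> 9pm; Kickoff -> 2pm; Roadmap -> 4pm; Standup -> 3pm; Budget -> 3pm; Onboarding -> 3pm; VendorCall -> 2pm; One-on-one -> 4pm; DesignReview -> 2pm) or 4pm (e.g. Standup in 4pm, Demo in 9pm, Kickoff in 2pm, DesignReview in 2pm, Budget in 3pm, Onboarding in 3pm, One-on-one in 4pm, VendorCall in 2pm, Roadmap in 4pm).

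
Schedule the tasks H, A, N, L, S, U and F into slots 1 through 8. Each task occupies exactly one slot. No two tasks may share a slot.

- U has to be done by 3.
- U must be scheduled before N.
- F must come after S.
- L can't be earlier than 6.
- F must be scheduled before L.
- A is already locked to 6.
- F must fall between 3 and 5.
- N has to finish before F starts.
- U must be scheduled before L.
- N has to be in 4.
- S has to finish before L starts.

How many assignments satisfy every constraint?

Splitting on H: it can be 1 (4), 2 (4), 3 (4), 7 (6), 8 (6). Listing each branch's schedules as (A, N, L, S, U, F):
H=1: (6,4,7,2,3,5) (6,4,7,3,2,5) (6,4,8,2,3,5) (6,4,8,3,2,5) — 4.
H=2: (6,4,7,1,3,5) (6,4,7,3,1,5) (6,4,8,1,3,5) (6,4,8,3,1,5) — 4.
H=3: (6,4,7,1,2,5) (6,4,7,2,1,5) (6,4,8,1,2,5) (6,4,8,2,1,5) — 4.
H=7: (6,4,8,1,2,5) (6,4,8,1,3,5) (6,4,8,2,1,5) (6,4,8,2,3,5) (6,4,8,3,1,5) (6,4,8,3,2,5) — 6.
H=8: (6,4,7,1,2,5) (6,4,7,1,3,5) (6,4,7,2,1,5) (6,4,7,2,3,5) (6,4,7,3,1,5) (6,4,7,3,2,5) — 6.
Summing: 4 + 4 + 4 + 6 + 6 = 24.

24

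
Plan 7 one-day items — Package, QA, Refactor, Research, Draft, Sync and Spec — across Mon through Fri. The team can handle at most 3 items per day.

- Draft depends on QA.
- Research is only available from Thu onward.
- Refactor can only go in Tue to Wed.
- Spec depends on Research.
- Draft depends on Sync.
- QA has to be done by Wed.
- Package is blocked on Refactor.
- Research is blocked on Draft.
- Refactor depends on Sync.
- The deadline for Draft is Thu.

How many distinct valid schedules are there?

Splitting on Package: it can be Wed (3), Thu (8), Fri (8). Listing each branch's schedules as (QA, Refactor, Research, Draft, Sync, Spec):
Package=Wed: (Mon,Tue,Thu,Tue,Mon,Fri) (Mon,Tue,Thu,Wed,Mon,Fri) (Tue,Tue,Thu,Wed,Mon,Fri) — 3.
Package=Thu: (Mon,Tue,Thu,Tue,Mon,Fri) (Mon,Tue,Thu,Wed,Mon,Fri) (Mon,Wed,Thu,Tue,Mon,Fri) (Mon,Wed,Thu,Wed,Mon,Fri) (Mon,Wed,Thu,Wed,Tue,Fri) (Tue,Tue,Thu,Wed,Mon,Fri) (Tue,Wed,Thu,Wed,Mon,Fri) (Tue,Wed,Thu,Wed,Tue,Fri) — 8.
Package=Fri: (Mon,Tue,Thu,Tue,Mon,Fri) (Mon,Tue,Thu,Wed,Mon,Fri) (Mon,Wed,Thu,Tue,Mon,Fri) (Mon,Wed,Thu,Wed,Mon,Fri) (Mon,Wed,Thu,Wed,Tue,Fri) (Tue,Tue,Thu,Wed,Mon,Fri) (Tue,Wed,Thu,Wed,Mon,Fri) (Tue,Wed,Thu,Wed,Tue,Fri) — 8.
Summing: 3 + 8 + 8 = 19.

19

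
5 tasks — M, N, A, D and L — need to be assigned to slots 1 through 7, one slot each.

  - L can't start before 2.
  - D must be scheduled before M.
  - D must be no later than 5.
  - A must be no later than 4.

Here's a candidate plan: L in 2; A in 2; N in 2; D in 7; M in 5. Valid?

A must be no later than 4 — holds.
D must be scheduled before M — violated.
L can't start before 2 — holds.
D must be no later than 5 — violated.

Invalid. D must be scheduled before M.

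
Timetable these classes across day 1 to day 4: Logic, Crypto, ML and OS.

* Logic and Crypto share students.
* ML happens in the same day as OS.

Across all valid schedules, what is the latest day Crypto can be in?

day 4

Crypto at day 4 is achievable: ML -> day 1; OS -> day 1; Crypto -> day 4; Logic -> day 1.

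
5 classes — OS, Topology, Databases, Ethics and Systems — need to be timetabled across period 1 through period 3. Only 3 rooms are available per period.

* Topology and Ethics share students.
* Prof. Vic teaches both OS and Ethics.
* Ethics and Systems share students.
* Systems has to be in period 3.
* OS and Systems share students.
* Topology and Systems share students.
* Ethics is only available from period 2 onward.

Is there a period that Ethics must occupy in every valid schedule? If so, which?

Ethics's window is period 2–period 3.
Systems is fixed at period 3, and Ethics can't share a period with Systems.
So Ethics must be period 2.

period 2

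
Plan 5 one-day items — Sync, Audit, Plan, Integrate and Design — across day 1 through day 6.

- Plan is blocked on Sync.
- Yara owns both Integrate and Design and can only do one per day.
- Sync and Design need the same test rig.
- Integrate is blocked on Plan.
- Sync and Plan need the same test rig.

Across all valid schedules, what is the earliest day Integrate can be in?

day 3

Precedence pushes Integrate to at least day 3.
Integrate at day 3 is achievable: Integrate in day 3; Sync in day 1; Plan in day 2; Design in day 2; Audit in day 1.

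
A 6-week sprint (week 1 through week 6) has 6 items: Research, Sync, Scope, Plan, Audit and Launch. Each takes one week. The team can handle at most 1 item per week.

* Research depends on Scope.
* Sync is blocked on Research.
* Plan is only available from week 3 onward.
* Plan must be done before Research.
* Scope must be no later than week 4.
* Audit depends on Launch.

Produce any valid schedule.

Launch=week 2; Scope=week 1; Research=week 4; Sync=week 5; Plan=week 3; Audit=week 6

Checking: Research(week 4) before Sync(week 5); Scope(week 1) before Research(week 4); Launch(week 2) before Audit(week 6); Plan(week 3) before Research(week 4); Plan=week 3 in [week 3,week 6]; Scope=week 1 in [week 1,week 4]; max 1 per week (cap 1).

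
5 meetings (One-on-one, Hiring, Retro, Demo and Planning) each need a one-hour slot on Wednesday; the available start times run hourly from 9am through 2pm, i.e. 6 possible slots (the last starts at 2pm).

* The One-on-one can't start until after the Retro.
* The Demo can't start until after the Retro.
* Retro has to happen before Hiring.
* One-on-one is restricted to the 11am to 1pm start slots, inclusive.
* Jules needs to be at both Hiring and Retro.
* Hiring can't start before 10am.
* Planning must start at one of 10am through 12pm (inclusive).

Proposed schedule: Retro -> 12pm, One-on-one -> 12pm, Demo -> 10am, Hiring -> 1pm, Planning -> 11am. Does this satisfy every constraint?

Jules needs to be at both Hiring and Retro — holds.
One-on-one is restricted to the 11am to 1pm start slots, inclusive — holds.
The Demo can't start until after the Retro — violated.
Retro has to happen before Hiring — holds.
The One-on-one can't start until after the Retro — violated.
Hiring can't start before 10am — holds.
Planning must start at one of 10am through 12pm (inclusive) — holds.

No — it violates: The Demo can't start until after the Retro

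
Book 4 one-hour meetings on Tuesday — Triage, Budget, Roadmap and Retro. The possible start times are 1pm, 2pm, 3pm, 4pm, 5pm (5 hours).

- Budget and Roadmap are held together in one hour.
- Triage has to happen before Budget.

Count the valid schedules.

Splitting on Triage: it can be 1pm (20), 2pm (15), 3pm (10), 4pm (5). Listing each branch's schedules as (Budget, Roadmap, Retro):
Triage=1pm: (2pm,2pm,1pm) (2pm,2pm,2pm) (2pm,2pm,3pm) (2pm,2pm,4pm) (2pm,2pm,5pm) (3pm,3pm,1pm) (3pm,3pm,2pm) (3pm,3pm,3pm) (3pm,3pm,4pm) (3pm,3pm,5pm) (4pm,4pm,1pm) (4pm,4pm,2pm) (4pm,4pm,3pm) (4pm,4pm,4pm) (4pm,4pm,5pm) (5pm,5pm,1pm) (5pm,5pm,2pm) (5pm,5pm,3pm) (5pm,5pm,4pm) (5pm,5pm,5pm) — 20.
Triage=2pm: (3pm,3pm,1pm) (3pm,3pm,2pm) (3pm,3pm,3pm) (3pm,3pm,4pm) (3pm,3pm,5pm) (4pm,4pm,1pm) (4pm,4pm,2pm) (4pm,4pm,3pm) (4pm,4pm,4pm) (4pm,4pm,5pm) (5pm,5pm,1pm) (5pm,5pm,2pm) (5pm,5pm,3pm) (5pm,5pm,4pm) (5pm,5pm,5pm) — 15.
Triage=3pm: (4pm,4pm,1pm) (4pm,4pm,2pm) (4pm,4pm,3pm) (4pm,4pm,4pm) (4pm,4pm,5pm) (5pm,5pm,1pm) (5pm,5pm,2pm) (5pm,5pm,3pm) (5pm,5pm,4pm) (5pm,5pm,5pm) — 10.
Triage=4pm: (5pm,5pm,1pm) (5pm,5pm,2pm) (5pm,5pm,3pm) (5pm,5pm,4pm) (5pm,5pm,5pm) — 5.
Summing: 20 + 15 + 10 + 5 = 50.

50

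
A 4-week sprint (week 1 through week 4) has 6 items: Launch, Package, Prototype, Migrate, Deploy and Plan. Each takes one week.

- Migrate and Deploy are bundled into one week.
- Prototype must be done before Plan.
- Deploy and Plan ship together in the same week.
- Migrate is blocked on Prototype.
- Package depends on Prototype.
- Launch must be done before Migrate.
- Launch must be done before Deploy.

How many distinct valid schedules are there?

Splitting on Launch: it can be week 1 (14), week 2 (11), week 3 (6). Listing each branch's schedules as (Package, Prototype, Migrate, Deploy, Plan) by week number:
Launch=week 1: (2,1,2,2,2) (2,1,3,3,3) (2,1,4,4,4) (3,1,2,2,2) (3,1,3,3,3) (3,1,4,4,4) (3,2,3,3,3) (3,2,4,4,4) (4,1,2,2,2) (4,1,3,3,3) (4,1,4,4,4) (4,2,3,3,3) (4,2,4,4,4) (4,3,4,4,4) — 14.
Launch=week 2: (2,1,3,3,3) (2,1,4,4,4) (3,1,3,3,3) (3,1,4,4,4) (3,2,3,3,3) (3,2,4,4,4) (4,1,3,3,3) (4,1,4,4,4) (4,2,3,3,3) (4,2,4,4,4) (4,3,4,4,4) — 11.
Launch=week 3: (2,1,4,4,4) (3,1,4,4,4) (3,2,4,4,4) (4,1,4,4,4) (4,2,4,4,4) (4,3,4,4,4) — 6.
Summing: 14 + 11 + 6 = 31.

31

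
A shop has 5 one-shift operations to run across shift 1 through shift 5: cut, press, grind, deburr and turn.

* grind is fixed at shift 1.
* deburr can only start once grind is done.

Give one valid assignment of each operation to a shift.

press -> shift 1, deburr -> shift 2, cut -> shift 1, turn -> shift 1, grind -> shift 1

Checking: grind(shift 1) before deburr(shift 2); grind=shift 1 in [shift 1,shift 1].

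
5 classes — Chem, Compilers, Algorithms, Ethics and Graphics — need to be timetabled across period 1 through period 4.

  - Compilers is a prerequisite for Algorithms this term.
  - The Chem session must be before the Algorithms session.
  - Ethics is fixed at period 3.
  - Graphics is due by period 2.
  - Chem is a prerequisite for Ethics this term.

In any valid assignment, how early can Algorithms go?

period 2

Precedence pushes Algorithms to at least period 2.
Algorithms at period 2 is achievable: Chem -> period 1; Algorithms -> period 2; Compilers -> period 1; Graphics -> period 1; Ethics -> period 3.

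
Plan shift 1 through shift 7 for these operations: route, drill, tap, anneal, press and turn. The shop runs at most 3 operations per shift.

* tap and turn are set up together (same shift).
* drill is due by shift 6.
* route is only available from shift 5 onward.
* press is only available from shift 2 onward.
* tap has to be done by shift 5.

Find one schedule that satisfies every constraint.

anneal -> shift 2; route -> shift 5; turn -> shift 1; drill -> shift 1; tap -> shift 1; press -> shift 2

Checking: tap = turn = shift 1; drill=shift 1 in [shift 1,shift 6]; route=shift 5 in [shift 5,shift 7]; tap=shift 1 in [shift 1,shift 5]; press=shift 2 in [shift 2,shift 7]; max 3 per shift (cap 3).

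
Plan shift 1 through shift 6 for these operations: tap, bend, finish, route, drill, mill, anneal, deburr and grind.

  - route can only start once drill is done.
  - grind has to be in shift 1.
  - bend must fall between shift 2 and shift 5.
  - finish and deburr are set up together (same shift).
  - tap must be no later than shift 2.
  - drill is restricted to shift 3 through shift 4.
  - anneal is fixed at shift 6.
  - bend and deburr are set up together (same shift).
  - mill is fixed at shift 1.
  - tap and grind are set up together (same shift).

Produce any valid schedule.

finish=shift 2, anneal=shift 6, route=shift 4, mill=shift 1, grind=shift 1, bend=shift 2, drill=shift 3, deburr=shift 2, tap=shift 1

Checking: drill(shift 3) before route(shift 4); tap = grind = shift 1; finish = deburr = shift 2; bend = deburr = shift 2; mill=shift 1 in [shift 1,shift 1]; bend=shift 2 in [shift 2,shift 5]; drill=shift 3 in [shift 3,shift 4]; anneal=shift 6 in [shift 6,shift 6]; grind=shift 1 in [shift 1,shift 1]; tap=shift 1 in [shift 1,shift 2].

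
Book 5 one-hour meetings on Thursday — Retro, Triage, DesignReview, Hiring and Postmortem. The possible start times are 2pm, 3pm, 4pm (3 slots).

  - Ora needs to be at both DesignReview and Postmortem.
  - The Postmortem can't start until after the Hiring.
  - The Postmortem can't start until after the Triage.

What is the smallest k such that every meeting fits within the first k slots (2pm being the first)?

The precedence chain requires at least 2 distinct slots.
2 works (last occupied slot: 3pm): for example Retro -> 2pm, Postmortem -> 3pm, Hiring -> 2pm, DesignReview -> 2pm, Triage -> 2pm.

2 slots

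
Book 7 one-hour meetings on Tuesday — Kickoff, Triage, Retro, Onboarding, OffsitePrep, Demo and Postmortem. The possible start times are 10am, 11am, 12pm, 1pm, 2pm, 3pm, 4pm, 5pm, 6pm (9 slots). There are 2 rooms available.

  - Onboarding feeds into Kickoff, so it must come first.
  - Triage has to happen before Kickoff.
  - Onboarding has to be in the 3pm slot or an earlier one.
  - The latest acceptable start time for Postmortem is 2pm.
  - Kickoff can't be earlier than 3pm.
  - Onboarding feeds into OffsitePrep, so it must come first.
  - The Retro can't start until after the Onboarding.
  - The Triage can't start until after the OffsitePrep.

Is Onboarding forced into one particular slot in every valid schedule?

Onboarding can be 10am (e.g. Postmortem=10am; Triage=12pm; Kickoff=3pm; Retro=11am; Onboarding=10am; Demo=12pm; OffsitePrep=11am) or 11am (e.g. OffsitePrep in 12pm, Retro in 12pm, Triage in 1pm, Onboarding in 11am, Kickoff in 3pm, Demo in 10am, Postmortem in 10am).

No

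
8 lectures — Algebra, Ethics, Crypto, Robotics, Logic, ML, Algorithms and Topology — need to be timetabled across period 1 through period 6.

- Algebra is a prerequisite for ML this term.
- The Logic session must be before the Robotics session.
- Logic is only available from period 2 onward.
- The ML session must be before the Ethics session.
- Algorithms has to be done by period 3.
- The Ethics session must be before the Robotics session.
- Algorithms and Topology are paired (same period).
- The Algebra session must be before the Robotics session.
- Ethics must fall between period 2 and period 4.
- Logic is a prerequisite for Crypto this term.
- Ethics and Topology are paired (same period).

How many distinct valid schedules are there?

26

Splitting on Crypto: it can be period 3 (3), period 4 (6), period 5 (8), period 6 (9). Listing each branch's schedules as (Algebra, Ethics, Robotics, Logic, ML, Algorithms, Topology) by period number:
Crypto=period 3: (1,3,4,2,2,3,3) (1,3,5,2,2,3,3) (1,3,6,2,2,3,3) — 3.
Crypto=period 4: (1,3,4,2,2,3,3) (1,3,4,3,2,3,3) (1,3,5,2,2,3,3) (1,3,5,3,2,3,3) (1,3,6,2,2,3,3) (1,3,6,3,2,3,3) — 6.
Crypto=period 5: (1,3,4,2,2,3,3) (1,3,4,3,2,3,3) (1,3,5,2,2,3,3) (1,3,5,3,2,3,3) (1,3,5,4,2,3,3) (1,3,6,2,2,3,3) (1,3,6,3,2,3,3) (1,3,6,4,2,3,3) — 8.
Crypto=period 6: (1,3,4,2,2,3,3) (1,3,4,3,2,3,3) (1,3,5,2,2,3,3) (1,3,5,3,2,3,3) (1,3,5,4,2,3,3) (1,3,6,2,2,3,3) (1,3,6,3,2,3,3) (1,3,6,4,2,3,3) (1,3,6,5,2,3,3) — 9.
Summing: 3 + 6 + 8 + 9 = 26.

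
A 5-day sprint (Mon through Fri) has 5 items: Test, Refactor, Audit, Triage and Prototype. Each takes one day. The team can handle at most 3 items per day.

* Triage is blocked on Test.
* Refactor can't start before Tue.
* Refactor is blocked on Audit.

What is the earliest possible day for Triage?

Tue

Precedence pushes Triage to at least Tue.
Triage at Tue is achievable: Prototype -> Mon, Test -> Mon, Refactor -> Tue, Audit -> Mon, Triage -> Tue.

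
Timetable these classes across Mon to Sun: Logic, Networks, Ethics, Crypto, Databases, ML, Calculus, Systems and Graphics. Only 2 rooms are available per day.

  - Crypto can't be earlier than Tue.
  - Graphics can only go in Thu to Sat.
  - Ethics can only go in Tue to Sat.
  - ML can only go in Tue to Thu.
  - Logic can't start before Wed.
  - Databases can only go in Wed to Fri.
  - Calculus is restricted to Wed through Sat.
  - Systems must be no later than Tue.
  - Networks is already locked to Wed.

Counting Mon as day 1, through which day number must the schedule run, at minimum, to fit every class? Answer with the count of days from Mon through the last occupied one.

With at most 2 per day and 9 classes, at least 5 days are needed.
Graphics can't be placed before Thu — that is day 4 counting from Mon — so the schedule must run through at least 4 days.
5 works (last occupied day: Fri): for example ML=Tue, Systems=Mon, Graphics=Thu, Networks=Wed, Ethics=Tue, Logic=Wed, Crypto=Fri, Calculus=Fri, Databases=Thu.

5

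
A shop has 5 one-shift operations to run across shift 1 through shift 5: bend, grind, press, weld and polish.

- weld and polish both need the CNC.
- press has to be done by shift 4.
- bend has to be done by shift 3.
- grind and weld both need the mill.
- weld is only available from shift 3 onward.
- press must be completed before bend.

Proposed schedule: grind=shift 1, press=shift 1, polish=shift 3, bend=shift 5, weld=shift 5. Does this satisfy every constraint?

grind and weld both need the mill — holds.
weld and polish both need the CNC — holds.
press must be completed before bend — holds.
weld is only available from shift 3 onward — holds.
press has to be done by shift 4 — holds.
bend has to be done by shift 3 — violated.

No. bend has to be done by shift 3 is not satisfied.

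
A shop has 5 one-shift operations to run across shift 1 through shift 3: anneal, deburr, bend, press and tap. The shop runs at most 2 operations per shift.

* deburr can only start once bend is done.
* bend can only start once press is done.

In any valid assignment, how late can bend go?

shift 2

Precedence pushes bend to at least shift 2; downstream work caps bend at shift 2.
bend at shift 2 is achievable: bend -> shift 2, press -> shift 1, tap -> shift 2, anneal -> shift 1, deburr -> shift 3.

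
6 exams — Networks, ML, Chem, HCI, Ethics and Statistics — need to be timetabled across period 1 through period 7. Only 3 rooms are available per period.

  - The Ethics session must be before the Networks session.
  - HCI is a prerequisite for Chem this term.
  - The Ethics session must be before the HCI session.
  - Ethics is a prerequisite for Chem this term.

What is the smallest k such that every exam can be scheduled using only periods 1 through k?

3 periods

The precedence chain requires at least 3 distinct periods.
With at most 3 per period and 6 exams, at least 2 periods are needed.
3 works (last occupied period: period 3): for example Ethics=period 1, Statistics=period 1, ML=period 1, HCI=period 2, Networks=period 2, Chem=period 3.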